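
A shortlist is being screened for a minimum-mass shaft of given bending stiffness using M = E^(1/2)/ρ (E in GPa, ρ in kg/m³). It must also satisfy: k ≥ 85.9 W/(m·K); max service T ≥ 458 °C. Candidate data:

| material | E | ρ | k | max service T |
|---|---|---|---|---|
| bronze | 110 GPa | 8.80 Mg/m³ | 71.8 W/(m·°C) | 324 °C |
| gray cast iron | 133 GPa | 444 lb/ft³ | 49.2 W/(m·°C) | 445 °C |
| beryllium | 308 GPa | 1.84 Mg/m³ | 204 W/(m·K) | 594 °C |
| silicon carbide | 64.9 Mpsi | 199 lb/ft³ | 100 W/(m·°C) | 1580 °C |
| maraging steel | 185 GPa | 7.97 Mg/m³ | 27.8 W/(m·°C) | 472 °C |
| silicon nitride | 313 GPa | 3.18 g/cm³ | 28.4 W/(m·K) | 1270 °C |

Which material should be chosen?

Screen on constraints: k ≥ 85.9 W/(m·K); max service T ≥ 458 °C. Survivors: beryllium, silicon carbide.
After converting to SI:
  beryllium: E = 308.0 GPa, ρ = 1840 kg/m³
  silicon carbide: E = 447.5 GPa, ρ = 3188 kg/m³
  beryllium: M = 9.54×10⁻³
  silicon carbide: M = 6.64×10⁻³
Beryllium ranks first.

beryllium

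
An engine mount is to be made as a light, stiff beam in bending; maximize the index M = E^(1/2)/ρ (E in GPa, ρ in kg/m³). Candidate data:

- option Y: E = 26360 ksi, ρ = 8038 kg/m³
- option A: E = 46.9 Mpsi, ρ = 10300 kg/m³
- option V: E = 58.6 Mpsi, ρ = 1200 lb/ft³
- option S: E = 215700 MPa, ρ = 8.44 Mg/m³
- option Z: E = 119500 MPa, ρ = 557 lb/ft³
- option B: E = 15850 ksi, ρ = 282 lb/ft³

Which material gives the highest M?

In SI units:
  option Y: E = 181.7 GPa, ρ = 8038 kg/m³
  option A: E = 323.4 GPa, ρ = 10300 kg/m³
  option V: E = 404.0 GPa, ρ = 19220 kg/m³
  option S: E = 215.7 GPa, ρ = 8440 kg/m³
  option Z: E = 119.5 GPa, ρ = 8922 kg/m³
  option B: E = 109.3 GPa, ρ = 4517 kg/m³
  option B: M = 2.31×10⁻³
  option A: M = 1.75×10⁻³
  option S: M = 1.74×10⁻³
  option Y: M = 1.68×10⁻³
  option Z: M = 1.23×10⁻³
  option V: M = 1.05×10⁻³
Option B ranks first.

option B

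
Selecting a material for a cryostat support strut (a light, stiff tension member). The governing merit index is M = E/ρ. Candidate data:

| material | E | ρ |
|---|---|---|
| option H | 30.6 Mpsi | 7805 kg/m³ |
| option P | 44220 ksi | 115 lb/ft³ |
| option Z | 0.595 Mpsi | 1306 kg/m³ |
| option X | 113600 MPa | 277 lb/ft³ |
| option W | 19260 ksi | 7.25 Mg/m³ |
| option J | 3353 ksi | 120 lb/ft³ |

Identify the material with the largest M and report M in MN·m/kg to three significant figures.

option P, M = 166 MN·m/kg

Convert each candidate to consistent units, then evaluate M:
  option H: E = 211.0 GPa, ρ = 7805 kg/m³
  option P: E = 304.9 GPa, ρ = 1842 kg/m³
  option Z: E = 4.102 GPa, ρ = 1306 kg/m³
  option X: E = 113.6 GPa, ρ = 4437 kg/m³
  option W: E = 132.8 GPa, ρ = 7250 kg/m³
  option J: E = 23.12 GPa, ρ = 1922 kg/m³
  option P: M = 166 MN·m/kg
  option H: M = 27.0 MN·m/kg
  option X: M = 25.6 MN·m/kg
  option W: M = 18.3 MN·m/kg
  option J: M = 12.0 MN·m/kg
  option Z: M = 3.14 MN·m/kg
The maximum is for option P.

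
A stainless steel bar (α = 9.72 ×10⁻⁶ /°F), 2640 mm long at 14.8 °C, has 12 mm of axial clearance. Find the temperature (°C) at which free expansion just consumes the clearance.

275 °C

α = 9.72×10⁻⁶/°F × 9/5 = 17.5×10⁻⁶/K.
α·L₀·ΔT = 12.0 mm ⇒ ΔT = 12.0 / (17.5×10⁻⁶ × 2640.0) = 259.8 K.
T = 14.8 + 259.8 = 274.6 °C.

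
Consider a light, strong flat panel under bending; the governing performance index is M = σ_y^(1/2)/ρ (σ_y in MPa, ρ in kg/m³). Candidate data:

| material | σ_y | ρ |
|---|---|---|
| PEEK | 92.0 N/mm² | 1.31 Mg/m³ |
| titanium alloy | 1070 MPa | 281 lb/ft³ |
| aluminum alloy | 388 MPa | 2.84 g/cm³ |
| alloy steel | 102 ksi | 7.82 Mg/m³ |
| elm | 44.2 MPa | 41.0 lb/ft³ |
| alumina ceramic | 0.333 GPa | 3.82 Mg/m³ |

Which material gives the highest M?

elm

Putting every candidate on a common basis:
  PEEK: σ_y = 92.00 MPa, ρ = 1310 kg/m³
  titanium alloy: σ_y = 1070 MPa, ρ = 4501 kg/m³
  aluminum alloy: σ_y = 388.0 MPa, ρ = 2840 kg/m³
  alloy steel: σ_y = 703.3 MPa, ρ = 7820 kg/m³
  elm: σ_y = 44.20 MPa, ρ = 656.8 kg/m³
  alumina ceramic: σ_y = 333.0 MPa, ρ = 3820 kg/m³
  elm: M = 10.1×10⁻³
  PEEK: M = 7.32×10⁻³
  titanium alloy: M = 7.27×10⁻³
  aluminum alloy: M = 6.94×10⁻³
  alumina ceramic: M = 4.78×10⁻³
  alloy steel: M = 3.39×10⁻³
The maximum is for elm.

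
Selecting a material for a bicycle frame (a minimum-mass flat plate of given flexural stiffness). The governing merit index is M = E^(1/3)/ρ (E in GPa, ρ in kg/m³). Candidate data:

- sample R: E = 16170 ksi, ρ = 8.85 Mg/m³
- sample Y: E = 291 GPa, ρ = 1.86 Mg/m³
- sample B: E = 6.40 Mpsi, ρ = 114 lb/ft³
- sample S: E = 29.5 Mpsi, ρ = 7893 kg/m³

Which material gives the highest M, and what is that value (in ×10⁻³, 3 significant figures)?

Normalizing units and computing the index:
  sample R: E = 111.5 GPa, ρ = 8850 kg/m³
  sample Y: E = 291.0 GPa, ρ = 1860 kg/m³
  sample B: E = 44.13 GPa, ρ = 1826 kg/m³
  sample S: E = 203.4 GPa, ρ = 7893 kg/m³
  sample Y: M = 3.56×10⁻³
  sample B: M = 1.94×10⁻³
  sample S: M = 0.745×10⁻³
  sample R: M = 0.544×10⁻³
Sample Y ranks first.

sample Y, M = 3.56×10⁻³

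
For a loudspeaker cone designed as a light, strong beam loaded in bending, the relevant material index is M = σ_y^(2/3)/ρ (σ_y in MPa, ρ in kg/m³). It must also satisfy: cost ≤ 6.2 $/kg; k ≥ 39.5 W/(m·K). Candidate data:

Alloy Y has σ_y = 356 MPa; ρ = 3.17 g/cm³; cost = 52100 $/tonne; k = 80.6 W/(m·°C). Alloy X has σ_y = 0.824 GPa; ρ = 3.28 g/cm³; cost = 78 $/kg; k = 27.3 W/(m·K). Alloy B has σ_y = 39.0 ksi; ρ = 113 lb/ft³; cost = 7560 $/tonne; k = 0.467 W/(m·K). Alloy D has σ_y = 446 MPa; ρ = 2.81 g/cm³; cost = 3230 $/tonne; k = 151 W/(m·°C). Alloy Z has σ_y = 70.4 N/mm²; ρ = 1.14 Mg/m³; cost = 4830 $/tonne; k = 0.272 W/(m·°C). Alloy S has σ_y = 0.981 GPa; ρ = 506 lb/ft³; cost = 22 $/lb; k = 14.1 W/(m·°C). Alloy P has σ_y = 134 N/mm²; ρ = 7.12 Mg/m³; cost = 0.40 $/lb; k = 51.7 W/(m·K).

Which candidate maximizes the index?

alloy D

Screen on constraints: cost ≤ 6.2 $/kg; k ≥ 39.5 W/(m·K). Survivors: alloy D, alloy P.
After converting to SI:
  alloy D: σ_y = 446.0 MPa, ρ = 2810 kg/m³
  alloy P: σ_y = 134.0 MPa, ρ = 7120 kg/m³
  alloy D: M = 20.8×10⁻³
  alloy P: M = 3.68×10⁻³
Alloy D has the largest M.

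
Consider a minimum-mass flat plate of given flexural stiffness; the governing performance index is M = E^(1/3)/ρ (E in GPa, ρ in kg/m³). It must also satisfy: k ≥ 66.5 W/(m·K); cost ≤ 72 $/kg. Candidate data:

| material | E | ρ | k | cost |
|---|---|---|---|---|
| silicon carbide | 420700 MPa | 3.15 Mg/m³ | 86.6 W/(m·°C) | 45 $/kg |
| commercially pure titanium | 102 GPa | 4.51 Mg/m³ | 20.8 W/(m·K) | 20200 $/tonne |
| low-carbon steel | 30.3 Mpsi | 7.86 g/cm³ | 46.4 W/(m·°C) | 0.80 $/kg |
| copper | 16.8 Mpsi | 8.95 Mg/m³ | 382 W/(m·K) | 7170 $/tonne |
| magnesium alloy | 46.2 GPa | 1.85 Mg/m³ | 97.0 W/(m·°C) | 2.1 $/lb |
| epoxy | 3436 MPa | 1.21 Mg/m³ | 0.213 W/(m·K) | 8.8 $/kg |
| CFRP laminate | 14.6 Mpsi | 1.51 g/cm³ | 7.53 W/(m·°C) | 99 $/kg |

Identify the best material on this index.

silicon carbide

Screen on constraints: k ≥ 66.5 W/(m·K); cost ≤ 72 $/kg. Survivors: silicon carbide, copper, magnesium alloy.
Convert each candidate to consistent units, then evaluate M:
  silicon carbide: E = 420.7 GPa, ρ = 3150 kg/m³
  copper: E = 115.8 GPa, ρ = 8950 kg/m³
  magnesium alloy: E = 46.20 GPa, ρ = 1850 kg/m³
  silicon carbide: M = 2.38×10⁻³
  magnesium alloy: M = 1.94×10⁻³
  copper: M = 0.545×10⁻³
Silicon carbide has the largest M.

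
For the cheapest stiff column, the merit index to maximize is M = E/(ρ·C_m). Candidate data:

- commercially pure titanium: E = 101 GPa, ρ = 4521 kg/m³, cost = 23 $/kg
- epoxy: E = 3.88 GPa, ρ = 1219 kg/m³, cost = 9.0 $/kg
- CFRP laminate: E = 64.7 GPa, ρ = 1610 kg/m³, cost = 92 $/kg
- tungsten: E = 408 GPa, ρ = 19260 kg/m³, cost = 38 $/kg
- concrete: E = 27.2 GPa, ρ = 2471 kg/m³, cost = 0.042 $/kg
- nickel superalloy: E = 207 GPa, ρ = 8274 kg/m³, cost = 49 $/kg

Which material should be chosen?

Per-candidate index values:
  concrete: M = 262 MN·m per $
  commercially pure titanium: M = 0.971 MN·m per $
  tungsten: M = 0.557 MN·m per $
  nickel superalloy: M = 0.511 MN·m per $
  CFRP laminate: M = 0.437 MN·m per $
  epoxy: M = 0.354 MN·m per $
The maximum is for concrete.

concrete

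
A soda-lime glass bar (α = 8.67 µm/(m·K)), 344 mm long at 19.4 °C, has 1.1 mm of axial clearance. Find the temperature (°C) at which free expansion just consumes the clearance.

388 °C

α·L₀·ΔT = 1.1 mm ⇒ ΔT = 1.1 / (8.67×10⁻⁶ × 344.0) = 368.8 K.
T = 19.4 + 368.8 = 388.2 °C.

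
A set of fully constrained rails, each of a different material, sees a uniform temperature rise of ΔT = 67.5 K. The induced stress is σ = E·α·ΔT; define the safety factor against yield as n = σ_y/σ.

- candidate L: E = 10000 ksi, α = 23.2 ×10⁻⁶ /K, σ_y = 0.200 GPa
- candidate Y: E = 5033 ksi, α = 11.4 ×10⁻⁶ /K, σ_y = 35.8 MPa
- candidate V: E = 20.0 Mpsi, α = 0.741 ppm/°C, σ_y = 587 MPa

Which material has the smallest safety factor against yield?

candidate Y

Converting E to GPa, α to ×10⁻⁶/K, σ_y to MPa, then σ and n for each:
  candidate L: E = 68.95, α = 23.2, σ_y = 200.0 → σ = 108 MPa, n = 1.85
  candidate Y: E = 34.70, α = 11.4, σ_y = 35.80 → σ = 26.7 MPa, n = 1.34
  candidate V: E = 137.9, α = 0.741, σ_y = 587.0 → σ = 6.90 MPa, n = 85.1
The minimum is candidate Y at n = 1.34.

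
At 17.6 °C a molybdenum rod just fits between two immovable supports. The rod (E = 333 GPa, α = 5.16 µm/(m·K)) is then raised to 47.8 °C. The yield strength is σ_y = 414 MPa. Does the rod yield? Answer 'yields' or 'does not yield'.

ΔT = 30.20 K. Constrained thermal stress σ = E·α·ΔT = 333.0×10³ MPa × 5.16×10⁻⁶ × 30.20 = 51.9 MPa (compressive).
Compare to σ_y = 414 MPa: σ < σ_y, so it does not yield.

does not yield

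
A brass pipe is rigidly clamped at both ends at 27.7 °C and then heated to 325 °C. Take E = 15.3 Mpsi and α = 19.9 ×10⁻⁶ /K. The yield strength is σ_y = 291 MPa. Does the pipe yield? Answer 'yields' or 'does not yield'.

yields

E = 15.3 Mpsi = 105.5 GPa.
ΔT = 297.3 K. Constrained thermal stress σ = E·α·ΔT = 105.5×10³ MPa × 19.9×10⁻⁶ × 297.3 = 624 MPa (compressive).
Compare to σ_y = 291 MPa: σ ≥ σ_y, so it yields.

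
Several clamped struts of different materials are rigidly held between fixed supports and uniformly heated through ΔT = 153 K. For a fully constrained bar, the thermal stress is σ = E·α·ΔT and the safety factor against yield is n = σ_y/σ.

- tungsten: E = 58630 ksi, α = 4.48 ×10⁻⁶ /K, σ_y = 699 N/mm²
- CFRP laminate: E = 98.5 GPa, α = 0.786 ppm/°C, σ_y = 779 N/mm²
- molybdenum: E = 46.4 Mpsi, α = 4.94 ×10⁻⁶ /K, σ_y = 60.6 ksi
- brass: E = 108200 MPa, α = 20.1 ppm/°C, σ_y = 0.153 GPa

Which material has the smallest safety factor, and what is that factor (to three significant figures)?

brass, n = 0.460

Per material, after unit conversion:
  tungsten: E = 404.2, α = 4.48, σ_y = 699.0 → σ = 277 MPa, n = 2.52
  CFRP laminate: E = 98.50, α = 0.786, σ_y = 779.0 → σ = 11.8 MPa, n = 65.8
  molybdenum: E = 319.9, α = 4.94, σ_y = 417.8 → σ = 242 MPa, n = 1.73
  brass: E = 108.2, α = 20.1, σ_y = 153.0 → σ = 333 MPa, n = 0.460
Brass has the lowest safety factor, n = 0.460.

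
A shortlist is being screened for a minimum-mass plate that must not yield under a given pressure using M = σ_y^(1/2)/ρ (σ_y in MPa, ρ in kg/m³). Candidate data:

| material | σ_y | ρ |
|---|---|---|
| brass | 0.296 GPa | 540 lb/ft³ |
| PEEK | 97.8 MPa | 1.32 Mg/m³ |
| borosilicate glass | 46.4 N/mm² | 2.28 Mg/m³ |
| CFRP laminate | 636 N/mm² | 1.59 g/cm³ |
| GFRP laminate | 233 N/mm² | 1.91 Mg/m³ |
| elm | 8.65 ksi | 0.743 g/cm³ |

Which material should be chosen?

Normalizing units and computing the index:
  brass: σ_y = 296.0 MPa, ρ = 8650 kg/m³
  PEEK: σ_y = 97.80 MPa, ρ = 1320 kg/m³
  borosilicate glass: σ_y = 46.40 MPa, ρ = 2280 kg/m³
  CFRP laminate: σ_y = 636.0 MPa, ρ = 1590 kg/m³
  GFRP laminate: σ_y = 233.0 MPa, ρ = 1910 kg/m³
  elm: σ_y = 59.64 MPa, ρ = 743.0 kg/m³
  CFRP laminate: M = 15.9×10⁻³
  elm: M = 10.4×10⁻³
  GFRP laminate: M = 7.99×10⁻³
  PEEK: M = 7.49×10⁻³
  borosilicate glass: M = 2.99×10⁻³
  brass: M = 1.99×10⁻³
Highest index: CFRP laminate.

CFRP laminate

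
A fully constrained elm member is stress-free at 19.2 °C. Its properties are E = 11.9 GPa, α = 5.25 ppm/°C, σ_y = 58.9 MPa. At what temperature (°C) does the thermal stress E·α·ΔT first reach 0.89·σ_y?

E·α·ΔT = 52.42 MPa ⇒ ΔT = 52.42 / (11.90×10³ × 5.25×10⁻⁶) = 839.1 K.
T = 19.2 + 839.1 = 858.3 °C.

858 °C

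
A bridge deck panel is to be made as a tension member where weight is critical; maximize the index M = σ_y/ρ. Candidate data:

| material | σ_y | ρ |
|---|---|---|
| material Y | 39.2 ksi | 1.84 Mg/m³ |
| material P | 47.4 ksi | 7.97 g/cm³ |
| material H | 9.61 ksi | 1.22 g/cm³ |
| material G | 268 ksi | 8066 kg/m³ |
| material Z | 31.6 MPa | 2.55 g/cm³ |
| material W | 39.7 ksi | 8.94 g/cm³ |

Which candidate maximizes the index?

material G

Normalizing units and computing the index:
  material Y: σ_y = 270.3 MPa, ρ = 1840 kg/m³
  material P: σ_y = 326.8 MPa, ρ = 7970 kg/m³
  material H: σ_y = 66.26 MPa, ρ = 1220 kg/m³
  material G: σ_y = 1848 MPa, ρ = 8066 kg/m³
  material Z: σ_y = 31.60 MPa, ρ = 2550 kg/m³
  material W: σ_y = 273.7 MPa, ρ = 8940 kg/m³
  material G: M = 229 kN·m/kg
  material Y: M = 147 kN·m/kg
  material H: M = 54.3 kN·m/kg
  material P: M = 41.0 kN·m/kg
  material W: M = 30.6 kN·m/kg
  material Z: M = 12.4 kN·m/kg
The maximum is for material G.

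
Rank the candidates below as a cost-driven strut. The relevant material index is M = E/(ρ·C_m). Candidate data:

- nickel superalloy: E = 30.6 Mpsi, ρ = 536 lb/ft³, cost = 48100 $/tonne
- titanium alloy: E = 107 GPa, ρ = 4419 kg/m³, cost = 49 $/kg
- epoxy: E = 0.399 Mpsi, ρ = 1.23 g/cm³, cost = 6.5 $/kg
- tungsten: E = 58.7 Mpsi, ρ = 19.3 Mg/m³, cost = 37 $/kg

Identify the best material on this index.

tungsten

Normalizing units and computing the index:
  nickel superalloy: E = 211.0 GPa, ρ = 8586 kg/m³, cost = 48.10 $/kg
  titanium alloy: E = 107.0 GPa, ρ = 4419 kg/m³, cost = 49.00 $/kg
  epoxy: E = 2.751 GPa, ρ = 1230 kg/m³, cost = 6.500 $/kg
  tungsten: E = 404.7 GPa, ρ = 19300 kg/m³, cost = 37.00 $/kg
  tungsten: M = 0.567 MN·m per $
  nickel superalloy: M = 0.511 MN·m per $
  titanium alloy: M = 0.494 MN·m per $
  epoxy: M = 0.344 MN·m per $
Highest index: tungsten.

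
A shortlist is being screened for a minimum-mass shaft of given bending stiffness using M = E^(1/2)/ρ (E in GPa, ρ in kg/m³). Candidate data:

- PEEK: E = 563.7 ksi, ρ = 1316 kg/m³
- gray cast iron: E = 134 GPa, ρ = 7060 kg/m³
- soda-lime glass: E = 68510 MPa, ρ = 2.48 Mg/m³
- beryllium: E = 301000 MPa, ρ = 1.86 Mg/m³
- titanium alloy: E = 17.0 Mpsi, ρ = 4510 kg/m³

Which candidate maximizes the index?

Convert each candidate to consistent units, then evaluate M:
  PEEK: E = 3.887 GPa, ρ = 1316 kg/m³
  gray cast iron: E = 134.0 GPa, ρ = 7060 kg/m³
  soda-lime glass: E = 68.51 GPa, ρ = 2480 kg/m³
  beryllium: E = 301.0 GPa, ρ = 1860 kg/m³
  titanium alloy: E = 117.2 GPa, ρ = 4510 kg/m³
  beryllium: M = 9.33×10⁻³
  soda-lime glass: M = 3.34×10⁻³
  titanium alloy: M = 2.40×10⁻³
  gray cast iron: M = 1.64×10⁻³
  PEEK: M = 1.50×10⁻³
The maximum is for beryllium.

beryllium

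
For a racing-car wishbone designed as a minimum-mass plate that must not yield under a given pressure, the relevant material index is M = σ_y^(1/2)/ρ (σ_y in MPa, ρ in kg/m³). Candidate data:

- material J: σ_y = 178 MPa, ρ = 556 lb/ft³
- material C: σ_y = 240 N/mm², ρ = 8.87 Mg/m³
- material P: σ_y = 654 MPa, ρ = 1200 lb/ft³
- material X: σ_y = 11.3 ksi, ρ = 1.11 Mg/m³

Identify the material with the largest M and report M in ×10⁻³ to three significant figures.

Putting every candidate on a common basis:
  material J: σ_y = 178.0 MPa, ρ = 8906 kg/m³
  material C: σ_y = 240.0 MPa, ρ = 8870 kg/m³
  material P: σ_y = 654.0 MPa, ρ = 19220 kg/m³
  material X: σ_y = 77.91 MPa, ρ = 1110 kg/m³
  material X: M = 7.95×10⁻³
  material C: M = 1.75×10⁻³
  material J: M = 1.50×10⁻³
  material P: M = 1.33×10⁻³
Material X has the largest M.

material X, M = 7.95×10⁻³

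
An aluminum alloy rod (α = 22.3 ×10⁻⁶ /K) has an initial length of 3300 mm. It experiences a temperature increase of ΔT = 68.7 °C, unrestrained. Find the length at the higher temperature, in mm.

ΔL = α·L₀·ΔT = 22.3×10⁻⁶ × 3300 mm × 68.70 K = 5.06 mm.
L = L₀ + ΔL = 3300 + 5.06 = 3305.1 mm.

3305.1 mm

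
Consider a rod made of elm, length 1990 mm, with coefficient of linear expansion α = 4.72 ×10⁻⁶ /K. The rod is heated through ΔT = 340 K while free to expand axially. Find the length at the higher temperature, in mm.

1993.2 mm

ΔL = α·L₀·ΔT = 4.72×10⁻⁶ × 1990 mm × 340.0 K = 3.19 mm.
L = L₀ + ΔL = 1990 + 3.19 = 1993.2 mm.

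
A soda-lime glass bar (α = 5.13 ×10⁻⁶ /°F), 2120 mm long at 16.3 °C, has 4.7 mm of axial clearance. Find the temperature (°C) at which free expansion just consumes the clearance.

α = 5.13×10⁻⁶/°F × 9/5 = 9.23×10⁻⁶/K.
α·L₀·ΔT = 4.7 mm ⇒ ΔT = 4.7 / (9.23×10⁻⁶ × 2120.0) = 240.1 K.
T = 16.3 + 240.1 = 256.4 °C.

256 °C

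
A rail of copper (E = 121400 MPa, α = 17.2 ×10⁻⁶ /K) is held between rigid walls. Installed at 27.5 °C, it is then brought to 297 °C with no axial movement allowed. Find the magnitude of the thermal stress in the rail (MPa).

563 MPa

E = 121400 MPa = 121.4 GPa.
ΔT = 269.5 K. Constrained thermal stress σ = E·α·ΔT = 121.4×10³ MPa × 17.2×10⁻⁶ × 269.5 = 563 MPa (compressive).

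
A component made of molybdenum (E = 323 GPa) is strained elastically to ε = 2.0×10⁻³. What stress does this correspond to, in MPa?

σ = E·ε = 323000 MPa × 2.0×10⁻³ = 646 MPa.

646 MPa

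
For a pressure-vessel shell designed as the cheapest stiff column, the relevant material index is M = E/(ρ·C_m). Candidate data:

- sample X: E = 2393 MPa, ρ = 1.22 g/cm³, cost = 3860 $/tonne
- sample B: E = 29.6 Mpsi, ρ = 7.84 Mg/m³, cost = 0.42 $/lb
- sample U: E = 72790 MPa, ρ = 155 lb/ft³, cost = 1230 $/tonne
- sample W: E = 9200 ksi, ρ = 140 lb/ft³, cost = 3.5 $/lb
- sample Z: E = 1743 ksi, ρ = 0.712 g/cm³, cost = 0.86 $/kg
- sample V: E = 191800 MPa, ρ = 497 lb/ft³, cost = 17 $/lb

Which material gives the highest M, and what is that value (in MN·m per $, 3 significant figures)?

After converting to SI:
  sample X: E = 2.393 GPa, ρ = 1220 kg/m³, cost = 3.860 $/kg
  sample B: E = 204.1 GPa, ρ = 7840 kg/m³, cost = 0.9259 $/kg
  sample U: E = 72.79 GPa, ρ = 2483 kg/m³, cost = 1.230 $/kg
  sample W: E = 63.43 GPa, ρ = 2243 kg/m³, cost = 7.716 $/kg
  sample Z: E = 12.02 GPa, ρ = 712.0 kg/m³, cost = 0.8600 $/kg
  sample V: E = 191.8 GPa, ρ = 7961 kg/m³, cost = 37.48 $/kg
  sample B: M = 28.1 MN·m per $
  sample U: M = 23.8 MN·m per $
  sample Z: M = 19.6 MN·m per $
  sample W: M = 3.67 MN·m per $
  sample V: M = 0.643 MN·m per $
  sample X: M = 0.508 MN·m per $
Sample B ranks first.

sample B, M = 28.1 MN·m per $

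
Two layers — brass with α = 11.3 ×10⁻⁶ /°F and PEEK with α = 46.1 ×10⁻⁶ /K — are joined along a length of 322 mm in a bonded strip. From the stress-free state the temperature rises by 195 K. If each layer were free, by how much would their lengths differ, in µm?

1620 µm

brass: α = 11.3×10⁻⁶/°F × 9/5 = 20.3×10⁻⁶/K.
Δα = |20.3 − 46.1|×10⁻⁶/K = 25.8×10⁻⁶/K.
ΔL_mismatch = Δα·L·ΔT = 25.8×10⁻⁶ × 322.0 mm × 195.0 K = 1620 µm.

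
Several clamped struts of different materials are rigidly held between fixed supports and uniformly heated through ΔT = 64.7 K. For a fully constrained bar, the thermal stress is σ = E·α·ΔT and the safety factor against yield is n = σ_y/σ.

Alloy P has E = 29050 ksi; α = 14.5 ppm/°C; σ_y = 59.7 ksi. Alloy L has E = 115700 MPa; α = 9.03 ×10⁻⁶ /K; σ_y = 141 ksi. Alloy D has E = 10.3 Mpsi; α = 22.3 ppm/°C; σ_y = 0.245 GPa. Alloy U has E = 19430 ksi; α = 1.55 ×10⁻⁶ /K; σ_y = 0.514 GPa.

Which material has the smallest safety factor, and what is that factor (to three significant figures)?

With everything in SI (GPa, ×10⁻⁶/K, MPa):
  alloy P: E = 200.3, α = 14.5, σ_y = 411.6 → σ = 188 MPa, n = 2.19
  alloy L: E = 115.7, α = 9.03, σ_y = 972.2 → σ = 67.6 MPa, n = 14.4
  alloy D: E = 71.02, α = 22.3, σ_y = 245.0 → σ = 102 MPa, n = 2.39
  alloy U: E = 134.0, α = 1.55, σ_y = 514.0 → σ = 13.4 MPa, n = 38.3
Alloy P has the lowest safety factor, n = 2.19.

alloy P, n = 2.19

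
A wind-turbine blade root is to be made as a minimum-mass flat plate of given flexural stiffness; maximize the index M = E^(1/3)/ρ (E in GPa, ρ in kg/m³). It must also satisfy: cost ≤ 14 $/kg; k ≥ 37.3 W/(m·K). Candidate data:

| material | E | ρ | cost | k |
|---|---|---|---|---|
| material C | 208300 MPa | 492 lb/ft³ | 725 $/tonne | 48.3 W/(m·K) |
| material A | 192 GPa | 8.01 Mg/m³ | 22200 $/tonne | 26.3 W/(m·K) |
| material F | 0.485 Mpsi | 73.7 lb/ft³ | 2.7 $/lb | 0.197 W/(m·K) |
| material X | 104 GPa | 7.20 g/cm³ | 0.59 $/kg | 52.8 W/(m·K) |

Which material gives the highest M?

material C

Screen on constraints: cost ≤ 14 $/kg; k ≥ 37.3 W/(m·K). Survivors: material C, material X.
In SI units:
  material C: E = 208.3 GPa, ρ = 7881 kg/m³
  material X: E = 104.0 GPa, ρ = 7200 kg/m³
  material C: M = 0.752×10⁻³
  material X: M = 0.653×10⁻³
Highest index: material C.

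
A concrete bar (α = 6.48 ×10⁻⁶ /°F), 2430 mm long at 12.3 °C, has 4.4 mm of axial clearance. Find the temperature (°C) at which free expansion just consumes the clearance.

α = 6.48×10⁻⁶/°F × 9/5 = 11.7×10⁻⁶/K.
α·L₀·ΔT = 4.4 mm ⇒ ΔT = 4.4 / (11.7×10⁻⁶ × 2430.0) = 155.2 K.
T = 12.3 + 155.2 = 167.5 °C.

168 °C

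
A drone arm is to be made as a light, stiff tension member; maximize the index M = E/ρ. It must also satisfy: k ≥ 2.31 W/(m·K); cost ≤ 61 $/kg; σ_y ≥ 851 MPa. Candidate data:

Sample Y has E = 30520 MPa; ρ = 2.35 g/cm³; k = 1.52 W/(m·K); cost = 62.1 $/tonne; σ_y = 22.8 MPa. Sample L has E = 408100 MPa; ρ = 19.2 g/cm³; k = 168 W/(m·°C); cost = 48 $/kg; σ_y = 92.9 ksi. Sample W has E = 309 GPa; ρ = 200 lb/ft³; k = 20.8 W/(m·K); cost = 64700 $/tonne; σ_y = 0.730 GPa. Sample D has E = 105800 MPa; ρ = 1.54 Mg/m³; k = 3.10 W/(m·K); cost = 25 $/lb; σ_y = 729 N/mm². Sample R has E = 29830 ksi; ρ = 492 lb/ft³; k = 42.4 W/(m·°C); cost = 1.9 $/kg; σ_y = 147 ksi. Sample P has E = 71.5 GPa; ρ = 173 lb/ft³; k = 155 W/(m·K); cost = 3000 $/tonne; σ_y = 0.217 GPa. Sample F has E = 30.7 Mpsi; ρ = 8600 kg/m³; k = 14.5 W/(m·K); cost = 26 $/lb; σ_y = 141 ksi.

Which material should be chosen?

Screen on constraints: k ≥ 2.31 W/(m·K); cost ≤ 61 $/kg; σ_y ≥ 851 MPa. Survivors: sample R, sample F.
Convert each candidate to consistent units, then evaluate M:
  sample R: E = 205.7 GPa, ρ = 7881 kg/m³
  sample F: E = 211.7 GPa, ρ = 8600 kg/m³
  sample R: M = 26.1 MN·m/kg
  sample F: M = 24.6 MN·m/kg
The maximum is for sample R.

sample R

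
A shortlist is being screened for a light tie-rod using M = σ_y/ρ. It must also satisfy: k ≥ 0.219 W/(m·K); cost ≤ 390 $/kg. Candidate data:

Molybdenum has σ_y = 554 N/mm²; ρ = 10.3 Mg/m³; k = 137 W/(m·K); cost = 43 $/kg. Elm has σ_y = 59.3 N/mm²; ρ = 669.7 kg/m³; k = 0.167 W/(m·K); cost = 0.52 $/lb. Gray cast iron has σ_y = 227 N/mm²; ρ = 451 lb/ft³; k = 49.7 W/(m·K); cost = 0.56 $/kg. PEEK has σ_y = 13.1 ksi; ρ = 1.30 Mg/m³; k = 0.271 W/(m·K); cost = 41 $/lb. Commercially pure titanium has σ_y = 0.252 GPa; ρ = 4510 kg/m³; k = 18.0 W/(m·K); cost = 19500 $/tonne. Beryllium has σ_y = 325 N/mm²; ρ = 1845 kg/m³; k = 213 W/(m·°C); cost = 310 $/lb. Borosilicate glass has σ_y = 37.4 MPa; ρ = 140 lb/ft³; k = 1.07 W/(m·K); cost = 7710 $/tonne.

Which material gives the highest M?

PEEK

Screen on constraints: k ≥ 0.219 W/(m·K); cost ≤ 390 $/kg. Survivors: molybdenum, gray cast iron, PEEK, commercially pure titanium, borosilicate glass.
Putting every candidate on a common basis:
  molybdenum: σ_y = 554.0 MPa, ρ = 10300 kg/m³
  gray cast iron: σ_y = 227.0 MPa, ρ = 7224 kg/m³
  PEEK: σ_y = 90.32 MPa, ρ = 1300 kg/m³
  commercially pure titanium: σ_y = 252.0 MPa, ρ = 4510 kg/m³
  borosilicate glass: σ_y = 37.40 MPa, ρ = 2243 kg/m³
  PEEK: M = 69.5 kN·m/kg
  commercially pure titanium: M = 55.9 kN·m/kg
  molybdenum: M = 53.8 kN·m/kg
  gray cast iron: M = 31.4 kN·m/kg
  borosilicate glass: M = 16.7 kN·m/kg
Highest index: PEEK.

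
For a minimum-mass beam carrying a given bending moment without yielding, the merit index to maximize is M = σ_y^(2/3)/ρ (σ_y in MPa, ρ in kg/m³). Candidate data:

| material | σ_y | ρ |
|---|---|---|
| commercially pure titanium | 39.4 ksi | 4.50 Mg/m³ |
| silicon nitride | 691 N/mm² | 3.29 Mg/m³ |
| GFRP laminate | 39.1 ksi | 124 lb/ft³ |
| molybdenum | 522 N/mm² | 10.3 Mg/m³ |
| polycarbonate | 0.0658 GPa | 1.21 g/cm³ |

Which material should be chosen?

silicon nitride

In SI units:
  commercially pure titanium: σ_y = 271.7 MPa, ρ = 4500 kg/m³
  silicon nitride: σ_y = 691.0 MPa, ρ = 3290 kg/m³
  GFRP laminate: σ_y = 269.6 MPa, ρ = 1986 kg/m³
  molybdenum: σ_y = 522.0 MPa, ρ = 10300 kg/m³
  polycarbonate: σ_y = 65.80 MPa, ρ = 1210 kg/m³
  silicon nitride: M = 23.8×10⁻³
  GFRP laminate: M = 21.0×10⁻³
  polycarbonate: M = 13.5×10⁻³
  commercially pure titanium: M = 9.32×10⁻³
  molybdenum: M = 6.29×10⁻³
Silicon nitride ranks first.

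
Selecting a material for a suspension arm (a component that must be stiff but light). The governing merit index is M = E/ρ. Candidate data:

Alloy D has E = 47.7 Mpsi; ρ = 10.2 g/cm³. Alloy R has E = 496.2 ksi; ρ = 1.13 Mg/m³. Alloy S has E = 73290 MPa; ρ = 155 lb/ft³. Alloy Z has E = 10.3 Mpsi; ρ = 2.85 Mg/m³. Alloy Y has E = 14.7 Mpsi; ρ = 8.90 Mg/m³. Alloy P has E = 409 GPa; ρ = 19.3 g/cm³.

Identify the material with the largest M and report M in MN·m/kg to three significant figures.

alloy D, M = 32.2 MN·m/kg

Convert each candidate to consistent units, then evaluate M:
  alloy D: E = 328.9 GPa, ρ = 10200 kg/m³
  alloy R: E = 3.421 GPa, ρ = 1130 kg/m³
  alloy S: E = 73.29 GPa, ρ = 2483 kg/m³
  alloy Z: E = 71.02 GPa, ρ = 2850 kg/m³
  alloy Y: E = 101.4 GPa, ρ = 8900 kg/m³
  alloy P: E = 409.0 GPa, ρ = 19300 kg/m³
  alloy D: M = 32.2 MN·m/kg
  alloy S: M = 29.5 MN·m/kg
  alloy Z: M = 24.9 MN·m/kg
  alloy P: M = 21.2 MN·m/kg
  alloy Y: M = 11.4 MN·m/kg
  alloy R: M = 3.03 MN·m/kg
Alloy D has the largest M.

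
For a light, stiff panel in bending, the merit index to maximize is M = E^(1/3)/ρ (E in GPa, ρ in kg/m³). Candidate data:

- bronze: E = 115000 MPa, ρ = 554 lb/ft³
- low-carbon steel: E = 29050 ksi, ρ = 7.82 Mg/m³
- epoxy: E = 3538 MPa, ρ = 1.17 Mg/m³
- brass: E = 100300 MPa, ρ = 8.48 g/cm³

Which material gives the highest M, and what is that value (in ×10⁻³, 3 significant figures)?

epoxy, M = 1.30×10⁻³

Convert each candidate to consistent units, then evaluate M:
  bronze: E = 115.0 GPa, ρ = 8874 kg/m³
  low-carbon steel: E = 200.3 GPa, ρ = 7820 kg/m³
  epoxy: E = 3.538 GPa, ρ = 1170 kg/m³
  brass: E = 100.3 GPa, ρ = 8480 kg/m³
  epoxy: M = 1.30×10⁻³
  low-carbon steel: M = 0.748×10⁻³
  bronze: M = 0.548×10⁻³
  brass: M = 0.548×10⁻³
Epoxy ranks first.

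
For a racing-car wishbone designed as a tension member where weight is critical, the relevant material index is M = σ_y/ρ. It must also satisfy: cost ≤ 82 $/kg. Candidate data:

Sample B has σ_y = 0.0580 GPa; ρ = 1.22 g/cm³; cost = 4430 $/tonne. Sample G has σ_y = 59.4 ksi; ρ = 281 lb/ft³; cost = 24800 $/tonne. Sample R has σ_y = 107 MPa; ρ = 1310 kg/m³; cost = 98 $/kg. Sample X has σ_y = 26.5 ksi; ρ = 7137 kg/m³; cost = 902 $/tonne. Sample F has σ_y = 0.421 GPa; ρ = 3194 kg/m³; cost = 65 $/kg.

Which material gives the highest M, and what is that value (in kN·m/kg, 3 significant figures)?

sample F, M = 132 kN·m/kg

Screen on constraints: cost ≤ 82 $/kg. Survivors: sample B, sample G, sample X, sample F.
Convert each candidate to consistent units, then evaluate M:
  sample B: σ_y = 58.00 MPa, ρ = 1220 kg/m³
  sample G: σ_y = 409.5 MPa, ρ = 4501 kg/m³
  sample X: σ_y = 182.7 MPa, ρ = 7137 kg/m³
  sample F: σ_y = 421.0 MPa, ρ = 3194 kg/m³
  sample F: M = 132 kN·m/kg
  sample G: M = 91.0 kN·m/kg
  sample B: M = 47.5 kN·m/kg
  sample X: M = 25.6 kN·m/kg
Highest index: sample F.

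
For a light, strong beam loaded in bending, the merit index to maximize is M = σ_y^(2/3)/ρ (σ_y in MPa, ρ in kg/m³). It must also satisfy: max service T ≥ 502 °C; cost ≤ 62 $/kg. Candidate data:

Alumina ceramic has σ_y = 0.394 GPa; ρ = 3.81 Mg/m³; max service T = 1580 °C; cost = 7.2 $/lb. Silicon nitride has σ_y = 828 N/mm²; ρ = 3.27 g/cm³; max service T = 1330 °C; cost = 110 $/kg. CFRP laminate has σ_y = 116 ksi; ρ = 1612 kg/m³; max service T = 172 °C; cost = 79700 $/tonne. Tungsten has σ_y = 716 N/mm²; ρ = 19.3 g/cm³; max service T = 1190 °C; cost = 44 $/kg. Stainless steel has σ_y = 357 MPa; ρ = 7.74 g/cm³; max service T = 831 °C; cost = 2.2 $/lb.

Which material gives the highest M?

alumina ceramic

Screen on constraints: max service T ≥ 502 °C; cost ≤ 62 $/kg. Survivors: alumina ceramic, tungsten, stainless steel.
In SI units:
  alumina ceramic: σ_y = 394.0 MPa, ρ = 3810 kg/m³
  tungsten: σ_y = 716.0 MPa, ρ = 19300 kg/m³
  stainless steel: σ_y = 357.0 MPa, ρ = 7740 kg/m³
  alumina ceramic: M = 14.1×10⁻³
  stainless steel: M = 6.50×10⁻³
  tungsten: M = 4.15×10⁻³
The maximum is for alumina ceramic.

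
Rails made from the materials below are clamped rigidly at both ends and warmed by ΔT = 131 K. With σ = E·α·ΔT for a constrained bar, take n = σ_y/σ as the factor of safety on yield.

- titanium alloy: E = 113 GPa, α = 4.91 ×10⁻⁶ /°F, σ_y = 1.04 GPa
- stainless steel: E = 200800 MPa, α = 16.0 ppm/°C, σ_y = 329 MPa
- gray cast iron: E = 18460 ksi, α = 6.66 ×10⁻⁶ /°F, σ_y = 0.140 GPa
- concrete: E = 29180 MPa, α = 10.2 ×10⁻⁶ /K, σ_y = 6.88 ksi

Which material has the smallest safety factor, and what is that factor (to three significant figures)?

In consistent units (E in GPa, α in ×10⁻⁶/K, σ_y in MPa):
  titanium alloy: E = 113.0, α = 8.84, σ_y = 1040 → σ = 131 MPa, n = 7.95
  stainless steel: E = 200.8, α = 16.0, σ_y = 329.0 → σ = 421 MPa, n = 0.782
  gray cast iron: E = 127.3, α = 12.0, σ_y = 140.0 → σ = 200 MPa, n = 0.700
  concrete: E = 29.18, α = 10.2, σ_y = 47.44 → σ = 39.0 MPa, n = 1.22
Smallest n: gray cast iron with n = 0.700.

gray cast iron, n = 0.700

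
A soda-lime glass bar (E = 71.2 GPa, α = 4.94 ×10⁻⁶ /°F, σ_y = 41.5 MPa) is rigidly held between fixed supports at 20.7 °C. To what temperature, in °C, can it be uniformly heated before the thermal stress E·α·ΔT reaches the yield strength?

α = 4.94×10⁻⁶/°F × 9/5 = 8.89×10⁻⁶/K.
E·α·ΔT = 41.50 MPa ⇒ ΔT = 41.50 / (71.20×10³ × 8.89×10⁻⁶) = 65.55 K.
T = 20.7 + 65.55 = 86.25 °C.

86.2 °C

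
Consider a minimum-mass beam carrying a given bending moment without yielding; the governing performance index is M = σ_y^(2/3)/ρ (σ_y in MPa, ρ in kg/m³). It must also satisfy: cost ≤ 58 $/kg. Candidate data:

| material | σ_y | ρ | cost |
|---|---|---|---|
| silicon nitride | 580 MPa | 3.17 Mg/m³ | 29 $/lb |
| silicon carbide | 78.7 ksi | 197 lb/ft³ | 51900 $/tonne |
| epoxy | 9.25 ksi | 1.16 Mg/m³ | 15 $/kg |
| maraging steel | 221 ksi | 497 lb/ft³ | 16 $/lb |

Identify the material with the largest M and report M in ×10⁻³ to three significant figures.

Screen on constraints: cost ≤ 58 $/kg. Survivors: silicon carbide, epoxy, maraging steel.
Putting every candidate on a common basis:
  silicon carbide: σ_y = 542.6 MPa, ρ = 3156 kg/m³
  epoxy: σ_y = 63.78 MPa, ρ = 1160 kg/m³
  maraging steel: σ_y = 1524 MPa, ρ = 7961 kg/m³
  silicon carbide: M = 21.1×10⁻³
  maraging steel: M = 16.6×10⁻³
  epoxy: M = 13.8×10⁻³
Silicon carbide has the largest M.

silicon carbide, M = 21.1×10⁻³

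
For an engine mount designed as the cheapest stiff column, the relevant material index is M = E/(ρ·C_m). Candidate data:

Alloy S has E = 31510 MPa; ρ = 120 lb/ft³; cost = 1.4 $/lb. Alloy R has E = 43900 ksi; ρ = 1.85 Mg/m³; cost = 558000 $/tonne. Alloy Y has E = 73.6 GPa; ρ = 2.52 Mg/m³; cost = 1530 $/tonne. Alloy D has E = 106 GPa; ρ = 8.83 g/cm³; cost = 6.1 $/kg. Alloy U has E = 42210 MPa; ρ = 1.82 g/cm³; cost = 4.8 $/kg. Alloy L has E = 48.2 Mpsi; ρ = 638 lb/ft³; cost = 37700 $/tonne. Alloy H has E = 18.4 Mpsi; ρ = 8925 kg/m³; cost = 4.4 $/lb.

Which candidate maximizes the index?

After converting to SI:
  alloy S: E = 31.51 GPa, ρ = 1922 kg/m³, cost = 3.086 $/kg
  alloy R: E = 302.7 GPa, ρ = 1850 kg/m³, cost = 558.0 $/kg
  alloy Y: E = 73.60 GPa, ρ = 2520 kg/m³, cost = 1.530 $/kg
  alloy D: E = 106.0 GPa, ρ = 8830 kg/m³, cost = 6.100 $/kg
  alloy U: E = 42.21 GPa, ρ = 1820 kg/m³, cost = 4.800 $/kg
  alloy L: E = 332.3 GPa, ρ = 10220 kg/m³, cost = 37.70 $/kg
  alloy H: E = 126.9 GPa, ρ = 8925 kg/m³, cost = 9.700 $/kg
  alloy Y: M = 19.1 MN·m per $
  alloy S: M = 5.31 MN·m per $
  alloy U: M = 4.83 MN·m per $
  alloy D: M = 1.97 MN·m per $
  alloy H: M = 1.47 MN·m per $
  alloy L: M = 0.863 MN·m per $
  alloy R: M = 0.293 MN·m per $
The maximum is for alloy Y.

alloy Y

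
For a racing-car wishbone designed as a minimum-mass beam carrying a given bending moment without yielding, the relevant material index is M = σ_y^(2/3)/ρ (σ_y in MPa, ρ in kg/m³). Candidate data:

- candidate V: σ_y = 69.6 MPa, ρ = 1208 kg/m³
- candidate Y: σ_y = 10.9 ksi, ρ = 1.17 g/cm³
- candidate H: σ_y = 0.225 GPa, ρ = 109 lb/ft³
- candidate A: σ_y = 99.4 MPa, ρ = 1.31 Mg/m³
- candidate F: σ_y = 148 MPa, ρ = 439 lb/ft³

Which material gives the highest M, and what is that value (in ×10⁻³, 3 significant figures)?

Putting every candidate on a common basis:
  candidate V: σ_y = 69.60 MPa, ρ = 1208 kg/m³
  candidate Y: σ_y = 75.15 MPa, ρ = 1170 kg/m³
  candidate H: σ_y = 225.0 MPa, ρ = 1746 kg/m³
  candidate A: σ_y = 99.40 MPa, ρ = 1310 kg/m³
  candidate F: σ_y = 148.0 MPa, ρ = 7032 kg/m³
  candidate H: M = 21.2×10⁻³
  candidate A: M = 16.4×10⁻³
  candidate Y: M = 15.2×10⁻³
  candidate V: M = 14.0×10⁻³
  candidate F: M = 3.98×10⁻³
Highest index: candidate H.

candidate H, M = 21.2×10⁻³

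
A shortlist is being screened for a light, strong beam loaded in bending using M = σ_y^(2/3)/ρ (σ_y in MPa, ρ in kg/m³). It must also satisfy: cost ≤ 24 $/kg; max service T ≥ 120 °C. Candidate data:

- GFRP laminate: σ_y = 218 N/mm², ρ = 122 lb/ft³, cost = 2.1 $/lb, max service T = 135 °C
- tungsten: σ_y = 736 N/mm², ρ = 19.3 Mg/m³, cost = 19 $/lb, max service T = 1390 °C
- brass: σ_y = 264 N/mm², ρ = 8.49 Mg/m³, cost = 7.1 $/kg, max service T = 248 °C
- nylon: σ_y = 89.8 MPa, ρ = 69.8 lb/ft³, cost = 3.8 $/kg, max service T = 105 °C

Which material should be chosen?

GFRP laminate

Screen on constraints: cost ≤ 24 $/kg; max service T ≥ 120 °C. Survivors: GFRP laminate, brass.
In SI units:
  GFRP laminate: σ_y = 218.0 MPa, ρ = 1954 kg/m³
  brass: σ_y = 264.0 MPa, ρ = 8490 kg/m³
  GFRP laminate: M = 18.5×10⁻³
  brass: M = 4.85×10⁻³
GFRP laminate ranks first.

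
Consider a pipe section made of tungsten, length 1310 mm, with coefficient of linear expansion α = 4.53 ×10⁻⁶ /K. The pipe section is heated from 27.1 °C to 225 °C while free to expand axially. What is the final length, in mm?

ΔT = 225 − 27.1 = 197.9 K.
ΔL = α·L₀·ΔT = 4.53×10⁻⁶ × 1310 mm × 197.9 K = 1.17 mm.
L = L₀ + ΔL = 1310 + 1.17 = 1311.2 mm.

1311.2 mm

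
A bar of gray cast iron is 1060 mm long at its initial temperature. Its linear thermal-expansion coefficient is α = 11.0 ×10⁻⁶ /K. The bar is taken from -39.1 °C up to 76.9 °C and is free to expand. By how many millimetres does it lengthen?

1.35 mm

ΔT = 76.9 − (-39.1) = 116.0 K.
ΔL = α·L₀·ΔT = 11.0×10⁻⁶ × 1060 mm × 116.0 K = 1.35 mm.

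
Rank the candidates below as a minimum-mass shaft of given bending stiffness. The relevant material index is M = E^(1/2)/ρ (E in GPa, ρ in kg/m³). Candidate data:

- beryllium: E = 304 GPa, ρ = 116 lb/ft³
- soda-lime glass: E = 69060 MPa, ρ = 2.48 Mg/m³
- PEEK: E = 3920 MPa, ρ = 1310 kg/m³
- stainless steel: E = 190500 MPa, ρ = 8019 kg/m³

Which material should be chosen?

beryllium

Normalizing units and computing the index:
  beryllium: E = 304.0 GPa, ρ = 1858 kg/m³
  soda-lime glass: E = 69.06 GPa, ρ = 2480 kg/m³
  PEEK: E = 3.920 GPa, ρ = 1310 kg/m³
  stainless steel: E = 190.5 GPa, ρ = 8019 kg/m³
  beryllium: M = 9.38×10⁻³
  soda-lime glass: M = 3.35×10⁻³
  stainless steel: M = 1.72×10⁻³
  PEEK: M = 1.51×10⁻³
Beryllium has the largest M.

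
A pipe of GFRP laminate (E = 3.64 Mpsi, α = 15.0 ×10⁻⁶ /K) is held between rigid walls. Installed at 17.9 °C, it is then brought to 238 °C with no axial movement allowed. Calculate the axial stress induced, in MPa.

82.9 MPa

E = 3.64 Mpsi = 25.10 GPa.
ΔT = 220.1 K. Constrained thermal stress σ = E·α·ΔT = 25.10×10³ MPa × 15.0×10⁻⁶ × 220.1 = 82.9 MPa (compressive).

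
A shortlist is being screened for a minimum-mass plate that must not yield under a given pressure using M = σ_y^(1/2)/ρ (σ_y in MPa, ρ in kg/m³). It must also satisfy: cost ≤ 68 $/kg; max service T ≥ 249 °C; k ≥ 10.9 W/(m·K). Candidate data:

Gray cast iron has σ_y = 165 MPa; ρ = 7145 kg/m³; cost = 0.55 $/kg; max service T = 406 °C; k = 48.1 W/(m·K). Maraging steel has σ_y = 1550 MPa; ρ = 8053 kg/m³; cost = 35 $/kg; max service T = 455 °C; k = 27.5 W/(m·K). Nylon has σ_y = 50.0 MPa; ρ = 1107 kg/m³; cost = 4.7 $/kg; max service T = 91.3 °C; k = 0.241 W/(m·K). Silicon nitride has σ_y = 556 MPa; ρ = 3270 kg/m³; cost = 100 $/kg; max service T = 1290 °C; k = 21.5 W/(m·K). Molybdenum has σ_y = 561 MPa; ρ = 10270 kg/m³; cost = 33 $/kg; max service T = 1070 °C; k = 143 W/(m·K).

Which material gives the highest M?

Screen on constraints: cost ≤ 68 $/kg; max service T ≥ 249 °C; k ≥ 10.9 W/(m·K). Survivors: gray cast iron, maraging steel, molybdenum.
Per-candidate index values:
  maraging steel: M = 4.89×10⁻³
  molybdenum: M = 2.31×10⁻³
  gray cast iron: M = 1.80×10⁻³
Maraging steel ranks first.

maraging steel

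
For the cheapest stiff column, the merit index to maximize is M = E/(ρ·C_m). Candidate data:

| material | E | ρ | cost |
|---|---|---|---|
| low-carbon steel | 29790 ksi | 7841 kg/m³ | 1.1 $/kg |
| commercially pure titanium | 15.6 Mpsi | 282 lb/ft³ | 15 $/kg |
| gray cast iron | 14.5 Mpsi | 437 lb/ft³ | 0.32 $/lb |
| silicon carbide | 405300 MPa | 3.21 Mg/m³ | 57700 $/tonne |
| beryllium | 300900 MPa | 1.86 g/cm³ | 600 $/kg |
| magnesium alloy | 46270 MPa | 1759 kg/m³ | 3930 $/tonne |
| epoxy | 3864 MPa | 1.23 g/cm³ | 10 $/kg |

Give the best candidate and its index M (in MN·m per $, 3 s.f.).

low-carbon steel, M = 23.8 MN·m per $

In SI units:
  low-carbon steel: E = 205.4 GPa, ρ = 7841 kg/m³, cost = 1.100 $/kg
  commercially pure titanium: E = 107.6 GPa, ρ = 4517 kg/m³, cost = 15.00 $/kg
  gray cast iron: E = 99.97 GPa, ρ = 7000 kg/m³, cost = 0.7055 $/kg
  silicon carbide: E = 405.3 GPa, ρ = 3210 kg/m³, cost = 57.70 $/kg
  beryllium: E = 300.9 GPa, ρ = 1860 kg/m³, cost = 600.0 $/kg
  magnesium alloy: E = 46.27 GPa, ρ = 1759 kg/m³, cost = 3.930 $/kg
  epoxy: E = 3.864 GPa, ρ = 1230 kg/m³, cost = 10.00 $/kg
  low-carbon steel: M = 23.8 MN·m per $
  gray cast iron: M = 20.2 MN·m per $
  magnesium alloy: M = 6.69 MN·m per $
  silicon carbide: M = 2.19 MN·m per $
  commercially pure titanium: M = 1.59 MN·m per $
  epoxy: M = 0.314 MN·m per $
  beryllium: M = 0.270 MN·m per $
The maximum is for low-carbon steel.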